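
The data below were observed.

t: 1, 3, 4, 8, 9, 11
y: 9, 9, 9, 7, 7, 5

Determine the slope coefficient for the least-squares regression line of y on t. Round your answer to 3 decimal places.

-0.395

n = 6, Σx = 36, Σy = 46, Σxy = 246, Σx² = 292
Sxx = Σx² − (Σx)²/n = 292 − 216 = 76
Sxy = Σxy − (Σx)(Σy)/n = 246 − 276 = -30
b = Sxy/Sxx = -30/76 = -0.394737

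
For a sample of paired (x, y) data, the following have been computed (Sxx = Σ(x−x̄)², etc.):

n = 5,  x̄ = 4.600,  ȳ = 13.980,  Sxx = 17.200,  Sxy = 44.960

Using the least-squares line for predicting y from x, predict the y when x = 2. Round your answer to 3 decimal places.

b = Sxy/Sxx = 44.96/17.2 = 2.613953
a = ȳ − b·x̄ = 13.98 − 2.613953·4.6 = 1.955814
ŷ(2) = a + b·2 = 1.955814 + 2.613953·2 = 7.183721

7.184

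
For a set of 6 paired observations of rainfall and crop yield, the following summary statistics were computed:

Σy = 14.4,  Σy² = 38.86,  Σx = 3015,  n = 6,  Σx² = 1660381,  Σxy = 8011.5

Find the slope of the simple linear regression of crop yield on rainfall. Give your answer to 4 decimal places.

Sxx = Σx² − (Σx)²/n = 1660381 − 1515037.5 = 145343.5
Sxy = Σxy − (Σx)(Σy)/n = 8011.5 − 7236 = 775.5
b = Sxy/Sxx = 775.5/145343.5 = 0.005336

0.0053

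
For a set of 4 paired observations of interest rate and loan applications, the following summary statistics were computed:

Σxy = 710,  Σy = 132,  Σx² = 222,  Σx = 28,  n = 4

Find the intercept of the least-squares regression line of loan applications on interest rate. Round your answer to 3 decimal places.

90.615

Sxx = Σx² − (Σx)²/n = 222 − 196 = 26
Sxy = Σxy − (Σx)(Σy)/n = 710 − 924 = -214
b = Sxy/Sxx = -214/26 = -8.230769
a = ȳ − b·x̄ = 33 − (-8.230769)·7 = 90.615385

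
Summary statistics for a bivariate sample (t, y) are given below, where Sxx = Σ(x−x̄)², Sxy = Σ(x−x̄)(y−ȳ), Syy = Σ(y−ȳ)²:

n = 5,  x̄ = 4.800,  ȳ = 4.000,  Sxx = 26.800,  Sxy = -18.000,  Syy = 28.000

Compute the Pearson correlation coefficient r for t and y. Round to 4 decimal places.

-0.6571

r = Sxy/√(Sxx·Syy) = -18/√(750.4) = -18/27.393430 = -0.657092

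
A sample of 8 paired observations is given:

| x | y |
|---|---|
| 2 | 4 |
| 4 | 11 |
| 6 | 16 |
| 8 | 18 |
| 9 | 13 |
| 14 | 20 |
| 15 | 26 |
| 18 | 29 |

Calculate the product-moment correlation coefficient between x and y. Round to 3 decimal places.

n = 8, Σx = 76, Σy = 137, Σxy = 1601, Σx² = 946, Σy² = 2803
Sxx = Σx² − (Σx)²/n = 946 − 722 = 224
Sxy = Σxy − (Σx)(Σy)/n = 1601 − 1301.5 = 299.5
Syy = Σy² − (Σy)²/n = 2803 − 2346.125 = 456.875
r = Sxy/√(Sxx·Syy) = 299.5/√(102340) = 299.5/319.906236 = 0.936212

0.936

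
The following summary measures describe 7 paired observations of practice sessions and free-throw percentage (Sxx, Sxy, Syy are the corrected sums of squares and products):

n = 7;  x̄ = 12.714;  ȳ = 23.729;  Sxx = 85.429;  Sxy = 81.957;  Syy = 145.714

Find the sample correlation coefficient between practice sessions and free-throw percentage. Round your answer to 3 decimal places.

0.735

r = Sxy/√(Sxx·Syy) = 81.957/√(12448.201306) = 81.957/111.571508 = 0.734569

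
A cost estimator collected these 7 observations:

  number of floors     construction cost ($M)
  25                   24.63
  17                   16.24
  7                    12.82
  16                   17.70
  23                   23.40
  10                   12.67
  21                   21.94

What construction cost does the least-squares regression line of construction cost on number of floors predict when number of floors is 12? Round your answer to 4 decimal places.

n = 7, Σx = 119, Σy = 129.4, Σxy = 2390.41, Σx² = 2289
Sxx = Σx² − (Σx)²/n = 2289 − 2023 = 266
Sxy = Σxy − (Σx)(Σy)/n = 2390.41 − 2199.8 = 190.61
b = Sxy/Sxx = 190.61/266 = 0.716579
a = ȳ − b·x̄ = 18.485714 − 0.716579·17 = 6.303872
ŷ(12) = a + b·12 = 6.303872 + 0.716579·12 = 14.902820

14.9028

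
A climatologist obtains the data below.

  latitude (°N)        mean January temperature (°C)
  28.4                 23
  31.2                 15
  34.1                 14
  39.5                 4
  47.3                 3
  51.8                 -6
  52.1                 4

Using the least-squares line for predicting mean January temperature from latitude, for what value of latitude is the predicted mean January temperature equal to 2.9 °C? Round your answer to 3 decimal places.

n = 7, Σx = 284.4, Σy = 57, Σxy = 1796.1, Σx² = 12138
Sxx = Σx² − (Σx)²/n = 12138 − 11554.765714 = 583.234286
Sxy = Σxy − (Σx)(Σy)/n = 1796.1 − 2315.828571 = -519.728571
b = Sxy/Sxx = -519.728571/583.234286 = -0.891115
a = ȳ − b·x̄ = 8.142857 − (-0.891115)·40.628571 = 44.347569
Set a + b·x = 2.9: x = (2.9 − 44.347569) / (-0.891115) = 46.512054

46.512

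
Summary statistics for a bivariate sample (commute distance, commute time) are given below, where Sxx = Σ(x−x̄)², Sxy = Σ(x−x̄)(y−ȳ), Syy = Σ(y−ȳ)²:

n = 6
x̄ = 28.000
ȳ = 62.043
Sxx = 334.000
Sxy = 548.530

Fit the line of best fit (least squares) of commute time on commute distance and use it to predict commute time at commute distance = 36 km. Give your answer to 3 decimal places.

75.181

b = Sxy/Sxx = 548.53/334 = 1.642305
a = ȳ − b·x̄ = 62.043 − 1.642305·28 = 16.058449
ŷ(36) = a + b·36 = 16.058449 + 1.642305·36 = 75.181443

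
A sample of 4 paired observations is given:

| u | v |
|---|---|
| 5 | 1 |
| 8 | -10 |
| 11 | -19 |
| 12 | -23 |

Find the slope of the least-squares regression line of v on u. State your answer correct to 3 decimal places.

-3.367

n = 4, Σx = 36, Σy = -51, Σxy = -560, Σx² = 354
Sxx = Σx² − (Σx)²/n = 354 − 324 = 30
Sxy = Σxy − (Σx)(Σy)/n = -560 − (-459) = -101
b = Sxy/Sxx = -101/30 = -3.366667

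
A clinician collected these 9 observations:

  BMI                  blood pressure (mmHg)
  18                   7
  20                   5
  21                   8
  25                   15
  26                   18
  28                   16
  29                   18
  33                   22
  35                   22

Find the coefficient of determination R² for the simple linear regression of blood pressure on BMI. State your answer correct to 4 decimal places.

0.9039

n = 9, Σx = 235, Σy = 131, Σxy = 3703, Σx² = 6405, Σy² = 2235
Sxx = Σx² − (Σx)²/n = 6405 − 6136.111111 = 268.888889
Sxy = Σxy − (Σx)(Σy)/n = 3703 − 3420.555556 = 282.444444
Syy = Σy² − (Σy)²/n = 2235 − 1906.777778 = 328.222222
R² = Sxy²/(Sxx·Syy) = (282.444444)²/(268.888889·328.222222) = 0.903910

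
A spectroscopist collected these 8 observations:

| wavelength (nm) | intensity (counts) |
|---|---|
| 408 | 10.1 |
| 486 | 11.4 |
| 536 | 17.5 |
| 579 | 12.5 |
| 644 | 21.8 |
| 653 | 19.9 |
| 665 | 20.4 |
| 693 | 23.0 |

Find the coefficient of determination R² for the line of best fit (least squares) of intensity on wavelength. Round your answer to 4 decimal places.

n = 8, Σx = 4664, Σy = 136.6, Σxy = 82817.6, Σx² = 2788816, Σy² = 2510.88
Sxx = Σx² − (Σx)²/n = 2788816 − 2719112 = 69704
Sxy = Σxy − (Σx)(Σy)/n = 82817.6 − 79637.8 = 3179.8
Syy = Σy² − (Σy)²/n = 2510.88 − 2332.445 = 178.435
R² = Sxy²/(Sxx·Syy) = (3179.8)²/(69704·178.435) = 0.812946

0.8129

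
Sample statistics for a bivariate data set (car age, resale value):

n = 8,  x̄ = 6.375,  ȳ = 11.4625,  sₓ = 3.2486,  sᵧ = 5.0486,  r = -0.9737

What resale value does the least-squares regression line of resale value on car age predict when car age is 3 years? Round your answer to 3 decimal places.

b = r · sᵧ/sₓ = -0.9737 · 5.0486/3.2486 = -1.513212
a = ȳ − b·x̄ = 11.4625 − (-1.513212)·6.375 = 21.109229
ŷ(3) = a + b·3 = 21.109229 + (-1.513212)·3 = 16.569592

16.570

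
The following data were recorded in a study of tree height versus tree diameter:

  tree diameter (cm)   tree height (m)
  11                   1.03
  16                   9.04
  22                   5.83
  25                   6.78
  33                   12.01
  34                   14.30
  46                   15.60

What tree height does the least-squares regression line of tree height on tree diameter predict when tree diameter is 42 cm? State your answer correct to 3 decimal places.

n = 7, Σx = 187, Σy = 64.59, Σxy = 2053.86, Σx² = 5847
Sxx = Σx² − (Σx)²/n = 5847 − 4995.571429 = 851.428571
Sxy = Σxy − (Σx)(Σy)/n = 2053.86 − 1725.475714 = 328.384286
b = Sxy/Sxx = 328.384286/851.428571 = 0.385686
a = ȳ − b·x̄ = 9.227143 − 0.385686·26.714286 = -1.076190
ŷ(42) = a + b·42 = -1.076190 + 0.385686·42 = 15.122633

15.123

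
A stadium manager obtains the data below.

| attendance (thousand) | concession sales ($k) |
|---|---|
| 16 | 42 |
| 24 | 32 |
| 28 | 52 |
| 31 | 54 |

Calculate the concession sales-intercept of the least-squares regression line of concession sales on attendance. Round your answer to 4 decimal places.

n = 4, Σx = 99, Σy = 180, Σxy = 4570, Σx² = 2577
Sxx = Σx² − (Σx)²/n = 2577 − 2450.25 = 126.75
Sxy = Σxy − (Σx)(Σy)/n = 4570 − 4455 = 115
b = Sxy/Sxx = 115/126.75 = 0.907298
a = ȳ − b·x̄ = 45 − 0.907298·24.75 = 22.544379

22.5444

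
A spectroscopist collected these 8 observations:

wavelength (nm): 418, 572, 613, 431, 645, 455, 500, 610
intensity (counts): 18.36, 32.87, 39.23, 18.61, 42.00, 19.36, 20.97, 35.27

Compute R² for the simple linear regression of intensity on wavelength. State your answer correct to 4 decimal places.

n = 8, Σx = 4244, Σy = 226.67, Σxy = 126443.52, Σx² = 2308588, Σy² = 7125.3749
Sxx = Σx² − (Σx)²/n = 2308588 − 2251442 = 57146
Sxy = Σxy − (Σx)(Σy)/n = 126443.52 − 120248.435 = 6195.085
Syy = Σy² − (Σy)²/n = 7125.3749 − 6422.411112 = 702.963787
R² = Sxy²/(Sxx·Syy) = (6195.085)²/(57146·702.963787) = 0.955379

0.9554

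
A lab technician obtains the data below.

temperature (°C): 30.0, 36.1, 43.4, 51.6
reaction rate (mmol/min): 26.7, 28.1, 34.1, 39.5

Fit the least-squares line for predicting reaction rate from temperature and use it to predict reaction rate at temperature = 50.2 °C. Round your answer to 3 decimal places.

n = 4, Σx = 161.1, Σy = 128.4, Σxy = 5333.55, Σx² = 6749.33
Sxx = Σx² − (Σx)²/n = 6749.33 − 6488.3025 = 261.0275
Sxy = Σxy − (Σx)(Σy)/n = 5333.55 − 5171.31 = 162.24
b = Sxy/Sxx = 162.24/261.0275 = 0.621544
a = ȳ − b·x̄ = 32.1 − 0.621544·40.275 = 7.067327
ŷ(50.2) = a + b·50.2 = 7.067327 + 0.621544·50.2 = 38.268821

38.269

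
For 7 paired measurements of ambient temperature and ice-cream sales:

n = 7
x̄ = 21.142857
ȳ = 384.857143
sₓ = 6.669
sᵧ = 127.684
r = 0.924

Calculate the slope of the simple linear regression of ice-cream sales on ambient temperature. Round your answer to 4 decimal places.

b = r · sᵧ/sₓ = 0.924 · 127.684/6.669 = 17.690811

17.6908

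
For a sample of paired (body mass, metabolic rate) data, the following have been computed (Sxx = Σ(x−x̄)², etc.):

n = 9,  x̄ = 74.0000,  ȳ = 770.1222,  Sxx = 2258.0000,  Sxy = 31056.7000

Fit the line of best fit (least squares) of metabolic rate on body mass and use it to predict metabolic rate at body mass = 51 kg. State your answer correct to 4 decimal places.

b = Sxy/Sxx = 31056.7/2258 = 13.754074
a = ȳ − b·x̄ = 770.1222 − 13.754074·74 = -247.679306
ŷ(51) = a + b·51 = -247.679306 + 13.754074·51 = 453.778489

453.7785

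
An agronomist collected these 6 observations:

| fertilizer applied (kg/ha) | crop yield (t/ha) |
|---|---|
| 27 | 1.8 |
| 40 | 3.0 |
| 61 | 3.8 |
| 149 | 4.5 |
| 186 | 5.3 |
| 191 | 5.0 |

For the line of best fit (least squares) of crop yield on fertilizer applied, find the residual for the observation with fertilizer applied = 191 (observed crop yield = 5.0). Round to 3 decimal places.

-0.248

n = 6, Σx = 654, Σy = 23.4, Σxy = 3011.7, Σx² = 99328
Sxx = Σx² − (Σx)²/n = 99328 − 71286 = 28042
Sxy = Σxy − (Σx)(Σy)/n = 3011.7 − 2550.6 = 461.1
b = Sxy/Sxx = 461.1/28042 = 0.016443
a = ȳ − b·x̄ = 3.9 − 0.016443·109 = 2.107692
ŷ(191) = 2.107692 + 0.016443·191 = 5.248342
residual = y − ŷ = 5.0 − 5.248342 = -0.248342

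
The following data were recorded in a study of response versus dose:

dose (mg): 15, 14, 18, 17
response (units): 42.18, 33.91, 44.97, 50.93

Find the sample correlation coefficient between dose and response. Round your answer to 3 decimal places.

0.797

n = 4, Σx = 64, Σy = 171.99, Σxy = 2782.71, Σx² = 1034, Σy² = 7545.2063
Sxx = Σx² − (Σx)²/n = 1034 − 1024 = 10
Sxy = Σxy − (Σx)(Σy)/n = 2782.71 − 2751.84 = 30.87
Syy = Σy² − (Σy)²/n = 7545.2063 − 7395.140025 = 150.066275
r = Sxy/√(Sxx·Syy) = 30.87/√(1500.66275) = 30.87/38.738389 = 0.796884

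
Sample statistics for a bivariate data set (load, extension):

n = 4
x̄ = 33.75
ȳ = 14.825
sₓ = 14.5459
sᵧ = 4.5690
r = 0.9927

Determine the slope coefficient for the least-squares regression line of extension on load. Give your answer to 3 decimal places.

0.312

b = r · sᵧ/sₓ = 0.9927 · 4.569/14.5459 = 0.311816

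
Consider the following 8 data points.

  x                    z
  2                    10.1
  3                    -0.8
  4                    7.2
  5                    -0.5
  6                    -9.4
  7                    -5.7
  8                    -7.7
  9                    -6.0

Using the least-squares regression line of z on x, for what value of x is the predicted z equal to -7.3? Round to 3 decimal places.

n = 8, Σx = 44, Σy = -12.8, Σxy = -167.8, Σx² = 284
Sxx = Σx² − (Σx)²/n = 284 − 242 = 42
Sxy = Σxy − (Σx)(Σy)/n = -167.8 − (-70.4) = -97.4
b = Sxy/Sxx = -97.4/42 = -2.319048
a = ȳ − b·x̄ = -1.6 − (-2.319048)·5.5 = 11.154762
Set a + b·x = -7.3: x = (-7.3 − 11.154762) / (-2.319048) = 7.957906

7.958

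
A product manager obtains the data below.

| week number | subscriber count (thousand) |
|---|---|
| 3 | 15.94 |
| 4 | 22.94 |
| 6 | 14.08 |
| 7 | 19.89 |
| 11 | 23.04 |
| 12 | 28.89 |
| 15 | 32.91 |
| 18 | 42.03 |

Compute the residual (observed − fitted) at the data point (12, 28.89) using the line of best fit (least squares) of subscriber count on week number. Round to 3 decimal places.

0.011

n = 8, Σx = 76, Σy = 199.72, Σxy = 2213.6, Σx² = 924
Sxx = Σx² − (Σx)²/n = 924 − 722 = 202
Sxy = Σxy − (Σx)(Σy)/n = 2213.6 − 1897.34 = 316.26
b = Sxy/Sxx = 316.26/202 = 1.565644
a = ȳ − b·x̄ = 24.965 − 1.565644·9.5 = 10.091386
ŷ(12) = 10.091386 + 1.565644·12 = 28.879109
residual = y − ŷ = 28.89 − 28.879109 = 0.010891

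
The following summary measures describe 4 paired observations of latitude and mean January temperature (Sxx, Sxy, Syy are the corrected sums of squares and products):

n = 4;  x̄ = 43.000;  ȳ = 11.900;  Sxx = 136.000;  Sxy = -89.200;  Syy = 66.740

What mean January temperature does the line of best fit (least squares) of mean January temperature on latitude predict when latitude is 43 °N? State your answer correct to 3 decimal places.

11.900

b = Sxy/Sxx = -89.2/136 = -0.655882
a = ȳ − b·x̄ = 11.9 − (-0.655882)·43 = 40.102941
ŷ(43) = a + b·43 = 40.102941 + (-0.655882)·43 = 11.9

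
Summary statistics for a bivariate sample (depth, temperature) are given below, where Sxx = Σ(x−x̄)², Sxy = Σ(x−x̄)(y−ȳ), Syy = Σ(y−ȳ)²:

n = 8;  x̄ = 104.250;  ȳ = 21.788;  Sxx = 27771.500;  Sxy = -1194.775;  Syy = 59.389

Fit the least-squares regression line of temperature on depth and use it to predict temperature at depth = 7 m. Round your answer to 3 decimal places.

b = Sxy/Sxx = -1194.775/27771.5 = -0.043022
a = ȳ − b·x̄ = 21.788 − (-0.043022)·104.25 = 26.273004
ŷ(7) = a + b·7 = 26.273004 + (-0.043022)·7 = 25.971853

25.972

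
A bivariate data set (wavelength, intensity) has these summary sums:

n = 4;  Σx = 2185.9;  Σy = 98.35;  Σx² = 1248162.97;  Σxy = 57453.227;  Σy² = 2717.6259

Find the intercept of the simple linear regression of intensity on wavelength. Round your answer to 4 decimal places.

Sxx = Σx² − (Σx)²/n = 1248162.97 − 1194539.7025 = 53623.2675
Sxy = Σxy − (Σx)(Σy)/n = 57453.227 − 53745.81625 = 3707.41075
b = Sxy/Sxx = 3707.41075/53623.2675 = 0.069138
a = ȳ − b·x̄ = 24.5875 − 0.069138·546.475 = -13.194742

-13.1947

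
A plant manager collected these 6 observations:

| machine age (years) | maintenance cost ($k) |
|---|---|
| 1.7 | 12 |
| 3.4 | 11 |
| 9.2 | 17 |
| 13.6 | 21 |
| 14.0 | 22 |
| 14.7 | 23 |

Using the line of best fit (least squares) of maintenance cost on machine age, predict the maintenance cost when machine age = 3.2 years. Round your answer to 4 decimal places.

12.0576

n = 6, Σx = 56.6, Σy = 106, Σxy = 1145.9, Σx² = 696.14
Sxx = Σx² − (Σx)²/n = 696.14 − 533.926667 = 162.213333
Sxy = Σxy − (Σx)(Σy)/n = 1145.9 − 999.933333 = 145.966667
b = Sxy/Sxx = 145.966667/162.213333 = 0.899844
a = ȳ − b·x̄ = 17.666667 − 0.899844·9.433333 = 9.178140
ŷ(3.2) = a + b·3.2 = 9.178140 + 0.899844·3.2 = 12.057640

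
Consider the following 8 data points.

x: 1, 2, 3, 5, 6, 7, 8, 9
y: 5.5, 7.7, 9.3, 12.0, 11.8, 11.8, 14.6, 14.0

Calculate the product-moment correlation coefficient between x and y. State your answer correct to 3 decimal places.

n = 8, Σx = 41, Σy = 86.7, Σxy = 505, Σx² = 269, Σy² = 1007.67
Sxx = Σx² − (Σx)²/n = 269 − 210.125 = 58.875
Sxy = Σxy − (Σx)(Σy)/n = 505 − 444.3375 = 60.6625
Syy = Σy² − (Σy)²/n = 1007.67 − 939.61125 = 68.05875
r = Sxy/√(Sxx·Syy) = 60.6625/√(4006.958906) = 60.6625/63.300544 = 0.958325

0.958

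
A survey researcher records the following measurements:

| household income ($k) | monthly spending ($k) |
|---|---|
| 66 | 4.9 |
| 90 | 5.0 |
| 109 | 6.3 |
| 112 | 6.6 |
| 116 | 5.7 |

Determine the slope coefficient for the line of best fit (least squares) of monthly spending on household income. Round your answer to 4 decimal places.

0.0292

n = 5, Σx = 493, Σy = 28.5, Σxy = 2860.5, Σx² = 50337
Sxx = Σx² − (Σx)²/n = 50337 − 48609.8 = 1727.2
Sxy = Σxy − (Σx)(Σy)/n = 2860.5 − 2810.1 = 50.4
b = Sxy/Sxx = 50.4/1727.2 = 0.029180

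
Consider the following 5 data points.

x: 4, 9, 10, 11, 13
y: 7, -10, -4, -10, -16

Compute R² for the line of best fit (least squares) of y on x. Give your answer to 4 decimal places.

n = 5, Σx = 47, Σy = -33, Σxy = -420, Σx² = 487, Σy² = 521
Sxx = Σx² − (Σx)²/n = 487 − 441.8 = 45.2
Sxy = Σxy − (Σx)(Σy)/n = -420 − (-310.2) = -109.8
Syy = Σy² − (Σy)²/n = 521 − 217.8 = 303.2
R² = Sxy²/(Sxx·Syy) = (-109.8)²/(45.2·303.2) = 0.879705

0.8797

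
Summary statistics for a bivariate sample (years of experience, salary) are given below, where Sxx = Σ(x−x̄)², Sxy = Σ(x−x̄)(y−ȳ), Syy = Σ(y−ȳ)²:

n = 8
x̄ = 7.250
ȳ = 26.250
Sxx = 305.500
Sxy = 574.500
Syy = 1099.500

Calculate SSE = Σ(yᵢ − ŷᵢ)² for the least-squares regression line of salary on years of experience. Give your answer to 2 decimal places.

b = Sxy/Sxx = 574.5/305.5 = 1.880524
SSE = Syy − b·Sxy = 1099.5 − 1.880524·574.5 = 19.139116

19.14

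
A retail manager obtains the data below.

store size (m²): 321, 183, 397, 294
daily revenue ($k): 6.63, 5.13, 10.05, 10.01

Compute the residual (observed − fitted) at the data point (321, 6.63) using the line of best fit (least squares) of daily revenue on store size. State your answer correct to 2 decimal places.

-1.79

n = 4, Σx = 1195, Σy = 31.82, Σxy = 9999.81, Σx² = 380575
Sxx = Σx² − (Σx)²/n = 380575 − 357006.25 = 23568.75
Sxy = Σxy − (Σx)(Σy)/n = 9999.81 − 9506.225 = 493.585
b = Sxy/Sxx = 493.585/23568.75 = 0.020942
a = ȳ − b·x̄ = 7.955 − 0.020942·298.75 = 1.698473
ŷ(321) = 1.698473 + 0.020942·321 = 8.420967
residual = y − ŷ = 6.63 − 8.420967 = -1.790967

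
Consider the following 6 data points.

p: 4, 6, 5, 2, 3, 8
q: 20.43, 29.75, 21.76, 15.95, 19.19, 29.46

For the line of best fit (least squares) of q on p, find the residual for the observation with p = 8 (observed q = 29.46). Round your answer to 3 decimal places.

n = 6, Σx = 28, Σy = 136.54, Σxy = 694.17, Σx² = 154
Sxx = Σx² − (Σx)²/n = 154 − 130.666667 = 23.333333
Sxy = Σxy − (Σx)(Σy)/n = 694.17 − 637.186667 = 56.983333
b = Sxy/Sxx = 56.983333/23.333333 = 2.442143
a = ȳ − b·x̄ = 22.756667 − 2.442143·4.666667 = 11.36
ŷ(8) = 11.36 + 2.442143·8 = 30.897143
residual = y − ŷ = 29.46 − 30.897143 = -1.437143

-1.437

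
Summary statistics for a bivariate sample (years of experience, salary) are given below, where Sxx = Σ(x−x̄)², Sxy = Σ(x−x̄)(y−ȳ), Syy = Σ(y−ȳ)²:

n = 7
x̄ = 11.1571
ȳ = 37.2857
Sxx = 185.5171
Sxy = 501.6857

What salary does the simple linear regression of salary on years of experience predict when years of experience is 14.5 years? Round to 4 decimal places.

b = Sxy/Sxx = 501.6857/185.5171 = 2.704256
a = ȳ − b·x̄ = 37.2857 − 2.704256·11.1571 = 7.114047
ŷ(14.5) = a + b·14.5 = 7.114047 + 2.704256·14.5 = 46.325757

46.3258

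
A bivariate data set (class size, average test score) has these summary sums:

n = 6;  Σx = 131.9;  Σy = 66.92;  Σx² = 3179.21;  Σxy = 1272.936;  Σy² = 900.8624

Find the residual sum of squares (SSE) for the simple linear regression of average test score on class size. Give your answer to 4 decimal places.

14.0036

Sxx = Σx² − (Σx)²/n = 3179.21 − 2899.601667 = 279.608333
Sxy = Σxy − (Σx)(Σy)/n = 1272.936 − 1471.124667 = -198.188667
Syy = Σy² − (Σy)²/n = 900.8624 − 746.381067 = 154.481333
b = Sxy/Sxx = -198.188667/279.608333 = -0.708808
SSE = Syy − b·Sxy = 154.481333 − (-0.708808)·(-198.188667) = 14.003590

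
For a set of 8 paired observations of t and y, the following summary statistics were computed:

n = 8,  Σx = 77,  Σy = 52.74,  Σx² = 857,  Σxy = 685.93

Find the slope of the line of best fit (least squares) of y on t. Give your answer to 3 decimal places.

Sxx = Σx² − (Σx)²/n = 857 − 741.125 = 115.875
Sxy = Σxy − (Σx)(Σy)/n = 685.93 − 507.6225 = 178.3075
b = Sxy/Sxx = 178.3075/115.875 = 1.538792

1.539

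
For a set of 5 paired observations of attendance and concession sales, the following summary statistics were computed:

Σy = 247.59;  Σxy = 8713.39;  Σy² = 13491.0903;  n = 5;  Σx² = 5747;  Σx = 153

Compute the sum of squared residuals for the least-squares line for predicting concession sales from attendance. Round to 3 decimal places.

16.999

Sxx = Σx² − (Σx)²/n = 5747 − 4681.8 = 1065.2
Sxy = Σxy − (Σx)(Σy)/n = 8713.39 − 7576.254 = 1137.136
Syy = Σy² − (Σy)²/n = 13491.0903 − 12260.16162 = 1230.92868
b = Sxy/Sxx = 1137.136/1065.2 = 1.067533
SSE = Syy − b·Sxy = 1230.92868 − 1.067533·1137.136 = 16.998636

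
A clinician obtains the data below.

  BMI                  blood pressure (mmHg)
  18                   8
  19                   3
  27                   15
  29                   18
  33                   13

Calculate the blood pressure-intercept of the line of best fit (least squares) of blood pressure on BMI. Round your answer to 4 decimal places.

-6.6043

n = 5, Σx = 126, Σy = 57, Σxy = 1557, Σx² = 3344
Sxx = Σx² − (Σx)²/n = 3344 − 3175.2 = 168.8
Sxy = Σxy − (Σx)(Σy)/n = 1557 − 1436.4 = 120.6
b = Sxy/Sxx = 120.6/168.8 = 0.714455
a = ȳ − b·x̄ = 11.4 − 0.714455·25.2 = -6.604265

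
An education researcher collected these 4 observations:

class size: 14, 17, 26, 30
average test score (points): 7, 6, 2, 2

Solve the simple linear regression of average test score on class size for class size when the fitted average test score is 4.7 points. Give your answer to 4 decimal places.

n = 4, Σx = 87, Σy = 17, Σxy = 312, Σx² = 2061
Sxx = Σx² − (Σx)²/n = 2061 − 1892.25 = 168.75
Sxy = Σxy − (Σx)(Σy)/n = 312 − 369.75 = -57.75
b = Sxy/Sxx = -57.75/168.75 = -0.342222
a = ȳ − b·x̄ = 4.25 − (-0.342222)·21.75 = 11.693333
Set a + b·x = 4.7: x = (4.7 − 11.693333) / (-0.342222) = 20.435065

20.4351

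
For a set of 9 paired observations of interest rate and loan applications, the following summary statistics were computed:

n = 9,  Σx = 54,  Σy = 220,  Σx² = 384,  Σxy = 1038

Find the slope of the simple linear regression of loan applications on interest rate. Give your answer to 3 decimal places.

Sxx = Σx² − (Σx)²/n = 384 − 324 = 60
Sxy = Σxy − (Σx)(Σy)/n = 1038 − 1320 = -282
b = Sxy/Sxx = -282/60 = -4.7

-4.700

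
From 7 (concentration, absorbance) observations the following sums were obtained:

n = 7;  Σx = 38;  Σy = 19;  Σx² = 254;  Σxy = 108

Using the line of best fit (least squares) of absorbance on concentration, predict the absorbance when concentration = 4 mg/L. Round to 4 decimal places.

Sxx = Σx² − (Σx)²/n = 254 − 206.285714 = 47.714286
Sxy = Σxy − (Σx)(Σy)/n = 108 − 103.142857 = 4.857143
b = Sxy/Sxx = 4.857143/47.714286 = 0.101796
a = ȳ − b·x̄ = 2.714286 − 0.101796·5.428571 = 2.161677
ŷ(4) = a + b·4 = 2.161677 + 0.101796·4 = 2.568862

2.5689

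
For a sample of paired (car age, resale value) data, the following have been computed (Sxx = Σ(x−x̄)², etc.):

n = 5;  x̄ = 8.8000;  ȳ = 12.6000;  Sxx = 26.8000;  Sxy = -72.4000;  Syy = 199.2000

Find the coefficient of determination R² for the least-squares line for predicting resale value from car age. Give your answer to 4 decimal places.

0.9819

R² = Sxy²/(Sxx·Syy) = (-72.4)²/(26.8·199.2) = 0.981868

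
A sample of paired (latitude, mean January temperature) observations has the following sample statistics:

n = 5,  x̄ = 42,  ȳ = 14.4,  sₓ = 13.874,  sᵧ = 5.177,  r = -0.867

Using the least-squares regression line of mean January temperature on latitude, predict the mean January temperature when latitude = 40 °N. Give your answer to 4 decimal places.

b = r · sᵧ/sₓ = -0.867 · 5.177/13.874 = -0.323516
a = ȳ − b·x̄ = 14.4 − (-0.323516)·42 = 27.987666
ŷ(40) = a + b·40 = 27.987666 + (-0.323516)·40 = 15.047032

15.0470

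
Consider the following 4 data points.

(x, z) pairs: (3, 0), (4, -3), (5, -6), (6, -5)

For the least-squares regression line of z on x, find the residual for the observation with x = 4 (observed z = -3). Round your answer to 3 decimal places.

n = 4, Σx = 18, Σy = -14, Σxy = -72, Σx² = 86
Sxx = Σx² − (Σx)²/n = 86 − 81 = 5
Sxy = Σxy − (Σx)(Σy)/n = -72 − (-63) = -9
b = Sxy/Sxx = -9/5 = -1.8
a = ȳ − b·x̄ = -3.5 − (-1.8)·4.5 = 4.6
ŷ(4) = 4.6 + (-1.8)·4 = -2.6
residual = y − ŷ = -3 − (-2.6) = -0.4

-0.400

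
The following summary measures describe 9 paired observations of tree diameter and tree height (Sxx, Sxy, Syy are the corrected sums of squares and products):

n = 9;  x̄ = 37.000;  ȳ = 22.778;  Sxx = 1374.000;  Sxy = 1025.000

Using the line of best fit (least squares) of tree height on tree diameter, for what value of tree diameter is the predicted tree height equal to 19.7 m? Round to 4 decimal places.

32.8740

b = Sxy/Sxx = 1025/1374 = 0.745997
a = ȳ − b·x̄ = 22.778 − 0.745997·37 = -4.823892
Set a + b·x = 19.7: x = (19.7 − (-4.823892)) / 0.745997 = 32.873979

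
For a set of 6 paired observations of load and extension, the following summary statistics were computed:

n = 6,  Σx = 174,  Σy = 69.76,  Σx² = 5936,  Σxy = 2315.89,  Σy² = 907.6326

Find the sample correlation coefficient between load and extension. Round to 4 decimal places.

Sxx = Σx² − (Σx)²/n = 5936 − 5046 = 890
Sxy = Σxy − (Σx)(Σy)/n = 2315.89 − 2023.04 = 292.85
Syy = Σy² − (Σy)²/n = 907.6326 − 811.076267 = 96.556333
r = Sxy/√(Sxx·Syy) = 292.85/√(85935.136667) = 292.85/293.146954 = 0.998987

0.9990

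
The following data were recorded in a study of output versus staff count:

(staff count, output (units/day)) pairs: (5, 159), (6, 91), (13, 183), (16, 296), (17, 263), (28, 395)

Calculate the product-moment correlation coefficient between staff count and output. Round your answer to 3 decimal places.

n = 6, Σx = 85, Σy = 1387, Σxy = 23987, Σx² = 1559, Σy² = 379861
Sxx = Σx² − (Σx)²/n = 1559 − 1204.166667 = 354.833333
Sxy = Σxy − (Σx)(Σy)/n = 23987 − 19649.166667 = 4337.833333
Syy = Σy² − (Σy)²/n = 379861 − 320628.166667 = 59232.833333
r = Sxy/√(Sxx·Syy) = 4337.833333/√(21017783.694444) = 4337.833333/4584.515644 = 0.946192

0.946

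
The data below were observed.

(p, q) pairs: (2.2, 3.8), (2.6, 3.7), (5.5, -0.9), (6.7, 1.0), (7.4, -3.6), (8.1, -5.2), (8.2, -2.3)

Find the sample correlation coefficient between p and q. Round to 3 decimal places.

n = 7, Σx = 40.7, Σy = -3.5, Σxy = -67.89, Σx² = 274.35, Σy² = 75.23
Sxx = Σx² − (Σx)²/n = 274.35 − 236.641429 = 37.708571
Sxy = Σxy − (Σx)(Σy)/n = -67.89 − (-20.35) = -47.54
Syy = Σy² − (Σy)²/n = 75.23 − 1.75 = 73.48
r = Sxy/√(Sxx·Syy) = -47.54/√(2770.825829) = -47.54/52.638634 = -0.903139

-0.903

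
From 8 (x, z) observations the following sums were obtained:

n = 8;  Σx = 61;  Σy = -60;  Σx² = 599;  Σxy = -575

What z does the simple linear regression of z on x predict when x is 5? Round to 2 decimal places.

-5.20

Sxx = Σx² − (Σx)²/n = 599 − 465.125 = 133.875
Sxy = Σxy − (Σx)(Σy)/n = -575 − (-457.5) = -117.5
b = Sxy/Sxx = -117.5/133.875 = -0.877684
a = ȳ − b·x̄ = -7.5 − (-0.877684)·7.625 = -0.807656
ŷ(5) = a + b·5 = -0.807656 + (-0.877684)·5 = -5.196078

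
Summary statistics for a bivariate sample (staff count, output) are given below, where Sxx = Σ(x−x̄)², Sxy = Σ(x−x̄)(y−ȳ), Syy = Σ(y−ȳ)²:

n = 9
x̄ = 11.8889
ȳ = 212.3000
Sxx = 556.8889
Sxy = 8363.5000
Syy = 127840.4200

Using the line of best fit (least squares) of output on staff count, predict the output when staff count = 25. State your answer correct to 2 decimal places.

409.21

b = Sxy/Sxx = 8363.5/556.8889 = 15.018256
a = ȳ − b·x̄ = 212.3 − 15.018256·11.8889 = 33.749458
ŷ(25) = a + b·25 = 33.749458 + 15.018256·25 = 409.205855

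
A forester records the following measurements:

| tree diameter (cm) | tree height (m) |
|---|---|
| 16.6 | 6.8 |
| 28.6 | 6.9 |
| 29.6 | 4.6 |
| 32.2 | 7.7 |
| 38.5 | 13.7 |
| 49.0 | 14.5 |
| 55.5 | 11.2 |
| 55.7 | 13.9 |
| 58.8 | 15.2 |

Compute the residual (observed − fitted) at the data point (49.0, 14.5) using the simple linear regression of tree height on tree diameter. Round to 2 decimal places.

2.10

n = 9, Σx = 364.5, Σy = 94.5, Σxy = 4221.86, Σx² = 16529.95
Sxx = Σx² − (Σx)²/n = 16529.95 − 14762.25 = 1767.7
Sxy = Σxy − (Σx)(Σy)/n = 4221.86 − 3827.25 = 394.61
b = Sxy/Sxx = 394.61/1767.7 = 0.223234
a = ȳ − b·x̄ = 10.5 − 0.223234·40.5 = 1.459040
ŷ(49.0) = 1.459040 + 0.223234·49 = 12.397485
residual = y − ŷ = 14.5 − 12.397485 = 2.102515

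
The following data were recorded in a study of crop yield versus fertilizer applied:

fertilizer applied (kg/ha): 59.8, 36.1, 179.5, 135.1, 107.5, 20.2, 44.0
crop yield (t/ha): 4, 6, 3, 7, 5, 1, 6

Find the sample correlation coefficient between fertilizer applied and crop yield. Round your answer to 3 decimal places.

0.137

n = 7, Σx = 582.2, Σy = 32, Σxy = 2761.7, Σx² = 69251.8, Σy² = 172
Sxx = Σx² − (Σx)²/n = 69251.8 − 48422.405714 = 20829.394286
Sxy = Σxy − (Σx)(Σy)/n = 2761.7 − 2661.485714 = 100.214286
Syy = Σy² − (Σy)²/n = 172 − 146.285714 = 25.714286
r = Sxy/√(Sxx·Syy) = 100.214286/√(535612.995918) = 100.214286/731.855857 = 0.136932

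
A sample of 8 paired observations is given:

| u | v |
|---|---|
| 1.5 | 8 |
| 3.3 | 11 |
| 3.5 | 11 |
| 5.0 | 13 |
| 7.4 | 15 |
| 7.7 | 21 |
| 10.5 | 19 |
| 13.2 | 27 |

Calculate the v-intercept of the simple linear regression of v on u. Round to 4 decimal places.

n = 8, Σx = 52.1, Σy = 125, Σxy = 980.4, Σx² = 448.93
Sxx = Σx² − (Σx)²/n = 448.93 − 339.30125 = 109.62875
Sxy = Σxy − (Σx)(Σy)/n = 980.4 − 814.0625 = 166.3375
b = Sxy/Sxx = 166.3375/109.62875 = 1.517280
a = ȳ − b·x̄ = 15.625 − 1.517280·6.5125 = 5.743715

5.7437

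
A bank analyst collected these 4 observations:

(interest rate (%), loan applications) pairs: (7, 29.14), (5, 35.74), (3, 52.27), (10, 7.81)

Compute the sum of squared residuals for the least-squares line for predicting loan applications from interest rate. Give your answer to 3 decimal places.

n = 4, Σx = 25, Σy = 124.96, Σxy = 617.59, Σx² = 183, Σy² = 4919.6362
Sxx = Σx² − (Σx)²/n = 183 − 156.25 = 26.75
Sxy = Σxy − (Σx)(Σy)/n = 617.59 − 781 = -163.41
Syy = Σy² − (Σy)²/n = 4919.6362 − 3903.7504 = 1015.8858
b = Sxy/Sxx = -163.41/26.75 = -6.108785
SSE = Syy − b·Sxy = 1015.8858 − (-6.108785)·(-163.41) = 17.649236

17.649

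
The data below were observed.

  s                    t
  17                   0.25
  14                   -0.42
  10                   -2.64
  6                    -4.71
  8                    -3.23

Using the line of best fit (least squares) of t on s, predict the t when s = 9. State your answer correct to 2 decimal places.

n = 5, Σx = 55, Σy = -10.75, Σxy = -82.13, Σx² = 685
Sxx = Σx² − (Σx)²/n = 685 − 605 = 80
Sxy = Σxy − (Σx)(Σy)/n = -82.13 − (-118.25) = 36.12
b = Sxy/Sxx = 36.12/80 = 0.4515
a = ȳ − b·x̄ = -2.15 − 0.4515·11 = -7.1165
ŷ(9) = a + b·9 = -7.1165 + 0.4515·9 = -3.053

-3.05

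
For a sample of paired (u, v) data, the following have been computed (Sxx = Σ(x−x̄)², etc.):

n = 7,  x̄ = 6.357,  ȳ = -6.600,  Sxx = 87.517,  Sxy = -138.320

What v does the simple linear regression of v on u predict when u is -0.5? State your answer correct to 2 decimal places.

b = Sxy/Sxx = -138.32/87.517 = -1.580493
a = ȳ − b·x̄ = -6.6 − (-1.580493)·6.357 = 3.447194
ŷ(-0.5) = a + b·-0.5 = 3.447194 + (-1.580493)·(-0.5) = 4.237440

4.24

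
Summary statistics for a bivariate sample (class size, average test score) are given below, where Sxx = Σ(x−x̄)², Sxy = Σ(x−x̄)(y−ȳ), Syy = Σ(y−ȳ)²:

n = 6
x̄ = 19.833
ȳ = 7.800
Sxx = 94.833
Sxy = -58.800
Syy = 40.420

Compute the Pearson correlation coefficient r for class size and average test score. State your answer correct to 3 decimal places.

-0.950

r = Sxy/√(Sxx·Syy) = -58.8/√(3833.14986) = -58.8/61.912437 = -0.949728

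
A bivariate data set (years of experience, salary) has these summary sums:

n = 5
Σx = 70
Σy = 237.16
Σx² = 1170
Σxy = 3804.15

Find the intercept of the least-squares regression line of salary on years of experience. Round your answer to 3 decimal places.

Sxx = Σx² − (Σx)²/n = 1170 − 980 = 190
Sxy = Σxy − (Σx)(Σy)/n = 3804.15 − 3320.24 = 483.91
b = Sxy/Sxx = 483.91/190 = 2.546895
a = ȳ − b·x̄ = 47.432 − 2.546895·14 = 11.775474

11.775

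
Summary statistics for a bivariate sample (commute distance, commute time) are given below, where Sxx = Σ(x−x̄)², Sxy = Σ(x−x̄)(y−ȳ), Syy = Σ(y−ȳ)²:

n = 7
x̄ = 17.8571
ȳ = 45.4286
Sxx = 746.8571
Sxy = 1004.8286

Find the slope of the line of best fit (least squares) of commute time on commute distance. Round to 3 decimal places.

b = Sxy/Sxx = 1004.8286/746.8571 = 1.345409

1.345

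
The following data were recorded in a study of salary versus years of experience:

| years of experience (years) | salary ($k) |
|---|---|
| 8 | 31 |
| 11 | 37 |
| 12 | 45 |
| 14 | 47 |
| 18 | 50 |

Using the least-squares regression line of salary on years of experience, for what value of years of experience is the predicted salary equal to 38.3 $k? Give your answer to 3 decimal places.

n = 5, Σx = 63, Σy = 210, Σxy = 2753, Σx² = 849
Sxx = Σx² − (Σx)²/n = 849 − 793.8 = 55.2
Sxy = Σxy − (Σx)(Σy)/n = 2753 − 2646 = 107
b = Sxy/Sxx = 107/55.2 = 1.938406
a = ȳ − b·x̄ = 42 − 1.938406·12.6 = 17.576087
Set a + b·x = 38.3: x = (38.3 − 17.576087) / 1.938406 = 10.691215

10.691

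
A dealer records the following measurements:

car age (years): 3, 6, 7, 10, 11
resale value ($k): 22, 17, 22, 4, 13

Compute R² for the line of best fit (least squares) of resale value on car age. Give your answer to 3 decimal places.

n = 5, Σx = 37, Σy = 78, Σxy = 505, Σx² = 315, Σy² = 1442
Sxx = Σx² − (Σx)²/n = 315 − 273.8 = 41.2
Sxy = Σxy − (Σx)(Σy)/n = 505 − 577.2 = -72.2
Syy = Σy² − (Σy)²/n = 1442 − 1216.8 = 225.2
R² = Sxy²/(Sxx·Syy) = (-72.2)²/(41.2·225.2) = 0.561835

0.562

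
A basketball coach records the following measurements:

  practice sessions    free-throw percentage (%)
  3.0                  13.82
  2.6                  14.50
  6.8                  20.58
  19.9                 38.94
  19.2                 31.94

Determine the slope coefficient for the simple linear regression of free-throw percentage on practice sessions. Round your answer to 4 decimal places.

n = 5, Σx = 51.5, Σy = 119.78, Σxy = 1607.258, Σx² = 826.65
Sxx = Σx² − (Σx)²/n = 826.65 − 530.45 = 296.2
Sxy = Σxy − (Σx)(Σy)/n = 1607.258 − 1233.734 = 373.524
b = Sxy/Sxx = 373.524/296.2 = 1.261053

1.2611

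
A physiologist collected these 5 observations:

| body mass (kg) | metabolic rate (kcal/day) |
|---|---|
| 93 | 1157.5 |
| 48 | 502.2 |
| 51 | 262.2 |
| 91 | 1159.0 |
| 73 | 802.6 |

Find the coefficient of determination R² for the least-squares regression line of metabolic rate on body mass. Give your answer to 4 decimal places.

0.9302

n = 5, Σx = 356, Σy = 3883.5, Σxy = 309184.1, Σx² = 27164, Σy² = 3648207.69
Sxx = Σx² − (Σx)²/n = 27164 − 25347.2 = 1816.8
Sxy = Σxy − (Σx)(Σy)/n = 309184.1 − 276505.2 = 32678.9
Syy = Σy² − (Σy)²/n = 3648207.69 − 3016314.45 = 631893.24
R² = Sxy²/(Sxx·Syy) = (32678.9)²/(1816.8·631893.24) = 0.930216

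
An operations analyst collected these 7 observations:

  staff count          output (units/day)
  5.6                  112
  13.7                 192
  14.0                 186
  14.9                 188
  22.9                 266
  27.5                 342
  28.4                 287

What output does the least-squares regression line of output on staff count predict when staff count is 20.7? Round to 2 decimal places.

247.67

n = 7, Σx = 127, Σy = 1573, Σxy = 32310, Σx² = 2724.28
Sxx = Σx² − (Σx)²/n = 2724.28 − 2304.142857 = 420.137143
Sxy = Σxy − (Σx)(Σy)/n = 32310 − 28538.714286 = 3771.285714
b = Sxy/Sxx = 3771.285714/420.137143 = 8.976321
a = ȳ − b·x̄ = 224.714286 − 8.976321·18.142857 = 61.858182
ŷ(20.7) = a + b·20.7 = 61.858182 + 8.976321·20.7 = 247.668020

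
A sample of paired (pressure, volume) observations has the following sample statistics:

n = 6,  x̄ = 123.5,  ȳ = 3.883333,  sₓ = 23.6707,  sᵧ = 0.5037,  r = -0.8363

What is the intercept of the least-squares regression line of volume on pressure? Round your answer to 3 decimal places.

6.081

b = r · sᵧ/sₓ = -0.8363 · 0.5037/23.6707 = -0.017796
a = ȳ − b·x̄ = 3.883333 − (-0.017796)·123.5 = 6.081142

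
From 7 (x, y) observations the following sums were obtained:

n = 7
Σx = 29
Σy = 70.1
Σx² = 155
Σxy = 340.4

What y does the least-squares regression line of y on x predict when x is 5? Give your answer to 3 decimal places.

11.243

Sxx = Σx² − (Σx)²/n = 155 − 120.142857 = 34.857143
Sxy = Σxy − (Σx)(Σy)/n = 340.4 − 290.414286 = 49.985714
b = Sxy/Sxx = 49.985714/34.857143 = 1.434016
a = ȳ − b·x̄ = 10.014286 − 1.434016·4.142857 = 4.073361
ŷ(5) = a + b·5 = 4.073361 + 1.434016·5 = 11.243443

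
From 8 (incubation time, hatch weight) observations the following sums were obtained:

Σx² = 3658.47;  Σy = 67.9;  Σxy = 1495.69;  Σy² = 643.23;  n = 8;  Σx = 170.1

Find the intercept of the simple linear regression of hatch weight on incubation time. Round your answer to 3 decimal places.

-17.998

Sxx = Σx² − (Σx)²/n = 3658.47 − 3616.75125 = 41.71875
Sxy = Σxy − (Σx)(Σy)/n = 1495.69 − 1443.72375 = 51.96625
b = Sxy/Sxx = 51.96625/41.71875 = 1.245633
a = ȳ − b·x̄ = 8.4875 − 1.245633·21.2625 = -17.997771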